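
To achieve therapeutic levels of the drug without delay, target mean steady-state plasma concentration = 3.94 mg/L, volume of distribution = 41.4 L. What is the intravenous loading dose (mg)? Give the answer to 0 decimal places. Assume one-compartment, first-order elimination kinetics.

163 mg

LD = Css × Vd = 3.94 × 41.4 = 163.1 mg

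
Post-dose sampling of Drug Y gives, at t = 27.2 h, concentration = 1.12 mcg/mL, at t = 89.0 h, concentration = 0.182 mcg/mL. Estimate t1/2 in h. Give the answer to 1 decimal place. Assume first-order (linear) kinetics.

k = ln(C₁/C₂) / (t₂ − t₁) = ln(1.12/0.182) / (89.0 − 27.2)
  = 1.817 / 61.80 = 0.02940 h⁻¹
t½ = ln2 / k = 0.693147 / 0.02940 = 23.58 h

23.6 h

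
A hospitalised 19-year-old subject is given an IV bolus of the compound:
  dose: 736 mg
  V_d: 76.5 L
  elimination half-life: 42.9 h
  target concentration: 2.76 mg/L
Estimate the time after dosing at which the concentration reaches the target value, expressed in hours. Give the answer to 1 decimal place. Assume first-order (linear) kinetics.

77.3 h

C₀ = Dose / Vd = 736.0 / 76.5 = 9.621 mg/L
k = ln2 / t½ = 0.693147 / 42.9 = 0.01616 h⁻¹
t = ln(C₀ / C) / k = ln(9.621 / 2.76) / 0.01616
  = ln(3.486) / 0.01616 = 1.249 / 0.01616 = 77.29 h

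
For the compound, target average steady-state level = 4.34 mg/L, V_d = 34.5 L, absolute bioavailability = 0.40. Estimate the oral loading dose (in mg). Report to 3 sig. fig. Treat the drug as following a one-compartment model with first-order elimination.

LD = Css × Vd / F = 4.34 × 34.5 / 0.40 = 374.3 mg

374 mg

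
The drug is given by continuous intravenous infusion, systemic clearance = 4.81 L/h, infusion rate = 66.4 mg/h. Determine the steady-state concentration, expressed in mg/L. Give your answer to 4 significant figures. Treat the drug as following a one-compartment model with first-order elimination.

13.80 mg/L

At steady state Css = R₀ / CL = 66.4 / 4.810 = 13.80 mg/L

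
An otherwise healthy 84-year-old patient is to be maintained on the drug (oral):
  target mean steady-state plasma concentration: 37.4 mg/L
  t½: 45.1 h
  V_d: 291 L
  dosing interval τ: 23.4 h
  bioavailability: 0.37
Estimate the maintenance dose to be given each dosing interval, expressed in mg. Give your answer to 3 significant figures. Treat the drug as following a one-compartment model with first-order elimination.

k = ln2 / t½ = 0.693147 / 45.1 = 0.01537 h⁻¹
CL = k × Vd = 0.01537 × 291 = 4.473 L/h
At steady state, F × (Dose/τ) = Css × CL.
Dose = Css × CL × τ / F = 37.4 × 4.473 × 23.4 / 0.37 = 10580 mg

10600 mg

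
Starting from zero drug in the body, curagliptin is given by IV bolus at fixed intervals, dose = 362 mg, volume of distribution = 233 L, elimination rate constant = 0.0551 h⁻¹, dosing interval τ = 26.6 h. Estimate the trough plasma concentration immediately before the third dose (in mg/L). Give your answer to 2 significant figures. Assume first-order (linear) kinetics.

0.44 mg/L

C₀ per dose = Dose / Vd = 362 / 233 = 1.554 mg/L
Fraction remaining after one interval: r = e^(−kτ) = e^(−0.05510 × 26.6) = 0.2309
Before dose 3, 2 doses have been given (aged 1τ, 2τ).
C_trough = C₀ × (r + r²) = 1.554 × (0.2309 + 0.05331) = 0.4417 mg/L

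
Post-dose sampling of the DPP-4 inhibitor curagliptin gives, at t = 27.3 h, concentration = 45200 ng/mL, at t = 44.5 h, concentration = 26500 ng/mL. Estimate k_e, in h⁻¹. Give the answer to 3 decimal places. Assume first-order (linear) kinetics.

0.031 h⁻¹

k = ln(C₁/C₂) / (t₂ − t₁) = ln(45200/26500) / (44.5 − 27.3)
  = 0.5340 / 17.20 = 0.03105 h⁻¹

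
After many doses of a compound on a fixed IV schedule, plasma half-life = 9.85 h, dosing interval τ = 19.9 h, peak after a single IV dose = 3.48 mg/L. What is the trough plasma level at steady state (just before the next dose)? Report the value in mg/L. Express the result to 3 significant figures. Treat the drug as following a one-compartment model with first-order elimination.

k = ln2 / t½ = 0.693147 / 9.85 = 0.07037 h⁻¹
e^(−kτ) = e^(−0.07037 × 19.9) = 0.2465
Accumulation ratio R = 1 / (1 − e^(−kτ)) = 1 / (1 − 0.2465) = 1.327
Steady-state trough = C₀ × R × e^(−kτ) = 3.48 × 1.327 × 0.2465 = 1.138 mg/L

1.14 mg/L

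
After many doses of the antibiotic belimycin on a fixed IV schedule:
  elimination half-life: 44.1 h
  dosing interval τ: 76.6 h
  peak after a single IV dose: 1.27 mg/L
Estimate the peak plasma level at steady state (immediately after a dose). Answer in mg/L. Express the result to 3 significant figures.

1.81 mg/L

k = ln2 / t½ = 0.693147 / 44.1 = 0.01572 h⁻¹
e^(−kτ) = e^(−0.01572 × 76.6) = 0.2999
Accumulation ratio R = 1 / (1 − e^(−kτ)) = 1 / (1 − 0.2999) = 1.428
Steady-state peak = C₀ × R = 1.27 × 1.428 = 1.814 mg/L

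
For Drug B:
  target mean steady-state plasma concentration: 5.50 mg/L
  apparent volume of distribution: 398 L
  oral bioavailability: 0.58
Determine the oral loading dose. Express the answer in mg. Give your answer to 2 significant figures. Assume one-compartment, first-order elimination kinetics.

LD = Css × Vd / F = 5.50 × 398 / 0.58 = 3774 mg

3800 mg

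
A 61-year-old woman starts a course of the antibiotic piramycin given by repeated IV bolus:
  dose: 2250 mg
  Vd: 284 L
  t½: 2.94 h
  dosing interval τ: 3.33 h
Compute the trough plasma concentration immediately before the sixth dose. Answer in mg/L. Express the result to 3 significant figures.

C₀ per dose = Dose / Vd = 2250 / 284 = 7.923 mg/L
k = ln2 / t½ = 0.693147 / 2.94 = 0.2358 h⁻¹
Fraction remaining after one interval: r = e^(−kτ) = e^(−0.2358 × 3.33) = 0.4560
Before dose 6, 5 doses have been given (aged 1τ, 2τ, 3τ, 4τ, 5τ).
C_trough = C₀ × (r + r² + … + r^5) = C₀ × r(1−r^5)/(1−r)
        = 7.923 × 0.4560 × (1 − 0.01972) / (1 − 0.4560) = 6.510 mg/L

6.51 mg/L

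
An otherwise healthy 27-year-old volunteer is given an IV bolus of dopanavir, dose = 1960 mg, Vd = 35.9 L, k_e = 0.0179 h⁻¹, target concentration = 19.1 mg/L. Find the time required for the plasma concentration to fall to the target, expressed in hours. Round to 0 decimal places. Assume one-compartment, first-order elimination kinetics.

C₀ = Dose / Vd = 1960 / 35.9 = 54.60 mg/L
t = ln(C₀ / C) / k = ln(54.60 / 19.1) / 0.01790
  = ln(2.859) / 0.01790 = 1.050 / 0.01790 = 58.66 h

59 h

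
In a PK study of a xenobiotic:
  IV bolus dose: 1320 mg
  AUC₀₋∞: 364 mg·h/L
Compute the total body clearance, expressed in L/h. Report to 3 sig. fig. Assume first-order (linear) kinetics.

3.63 L/h

CL = Dose / AUC = 1320 / 364 = 3.626 L/h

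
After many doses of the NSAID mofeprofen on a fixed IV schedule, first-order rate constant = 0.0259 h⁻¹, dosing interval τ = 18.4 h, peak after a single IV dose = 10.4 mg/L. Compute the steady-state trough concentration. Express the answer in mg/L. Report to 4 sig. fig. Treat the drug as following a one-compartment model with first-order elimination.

e^(−kτ) = e^(−0.02590 × 18.4) = 0.6209
Accumulation ratio R = 1 / (1 − e^(−kτ)) = 1 / (1 − 0.6209) = 2.638
Steady-state trough = C₀ × R × e^(−kτ) = 10.4 × 2.638 × 0.6209 = 17.03 mg/L

17.03 mg/L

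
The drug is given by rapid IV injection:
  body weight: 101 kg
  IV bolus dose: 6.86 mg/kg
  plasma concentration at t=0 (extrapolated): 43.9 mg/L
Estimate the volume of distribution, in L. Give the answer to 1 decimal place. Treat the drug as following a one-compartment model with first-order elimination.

Dose = 6.86 × 101 = 692.9 mg
Vd = Dose / C₀ = 692.9 / 43.9 = 15.78 L

15.8 L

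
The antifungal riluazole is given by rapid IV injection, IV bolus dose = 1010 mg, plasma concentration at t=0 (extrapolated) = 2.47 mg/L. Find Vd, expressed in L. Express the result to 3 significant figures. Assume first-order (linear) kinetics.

Vd = Dose / C₀ = 1010 / 2.47 = 408.9 L

409 L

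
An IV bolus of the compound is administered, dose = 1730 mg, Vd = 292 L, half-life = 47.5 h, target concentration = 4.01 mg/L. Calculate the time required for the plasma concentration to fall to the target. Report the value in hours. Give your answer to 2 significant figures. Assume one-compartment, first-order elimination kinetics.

27 h

C₀ = Dose / Vd = 1730 / 292 = 5.925 mg/L
k = ln2 / t½ = 0.693147 / 47.5 = 0.01459 h⁻¹
t = ln(C₀ / C) / k = ln(5.925 / 4.01) / 0.01459
  = ln(1.478) / 0.01459 = 0.3907 / 0.01459 = 26.78 h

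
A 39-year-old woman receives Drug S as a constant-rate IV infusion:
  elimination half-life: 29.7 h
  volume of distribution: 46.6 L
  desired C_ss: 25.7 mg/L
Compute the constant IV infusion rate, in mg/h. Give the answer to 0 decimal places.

28 mg/h

k = ln2 / t½ = 0.693147 / 29.7 = 0.02334 h⁻¹
CL = k × Vd = 0.02334 × 46.6 = 1.088 L/h
At steady state, infusion rate R₀ = Css × CL = 25.7 × 1.088 = 27.96 mg/h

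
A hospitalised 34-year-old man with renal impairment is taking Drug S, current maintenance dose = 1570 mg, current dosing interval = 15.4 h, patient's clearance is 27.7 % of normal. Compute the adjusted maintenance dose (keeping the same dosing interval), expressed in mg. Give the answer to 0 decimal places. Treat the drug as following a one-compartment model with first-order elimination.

To keep the same average steady-state level, dosing rate must scale with clearance.
CL ratio = 27.7 / 100 = 0.2770
New dose (same interval) = 1570 × 0.2770 = 434.9 mg

435 mg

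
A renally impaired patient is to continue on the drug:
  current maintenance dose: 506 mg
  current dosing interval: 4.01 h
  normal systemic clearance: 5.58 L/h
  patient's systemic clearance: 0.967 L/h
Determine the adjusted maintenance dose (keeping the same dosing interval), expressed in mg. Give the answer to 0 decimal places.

To keep the same average steady-state level, dosing rate must scale with clearance.
CL ratio = 0.967 / 5.58 = 0.1733
New dose (same interval) = 506 × 0.1733 = 87.69 mg

88 mg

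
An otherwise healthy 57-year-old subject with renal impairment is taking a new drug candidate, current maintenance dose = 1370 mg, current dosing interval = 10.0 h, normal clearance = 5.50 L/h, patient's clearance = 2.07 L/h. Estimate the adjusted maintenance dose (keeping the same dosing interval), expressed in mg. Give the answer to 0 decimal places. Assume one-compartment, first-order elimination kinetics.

516 mg

To keep the same average steady-state level, dosing rate must scale with clearance.
CL ratio = 2.07 / 5.50 = 0.3764
New dose (same interval) = 1370 × 0.3764 = 515.7 mg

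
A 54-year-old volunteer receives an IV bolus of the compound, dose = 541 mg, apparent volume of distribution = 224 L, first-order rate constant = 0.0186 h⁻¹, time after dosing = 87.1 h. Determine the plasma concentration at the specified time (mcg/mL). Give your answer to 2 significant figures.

C₀ = Dose / Vd = 541.0 / 224 = 2.415 mg/L
C = C₀ · e^(−k·t) = 2.415 × e^(−0.01860 × 87.1)
  = 2.415 × 0.1979 = 0.4779 mg/L
(0.4779 mg/L = 0.4779 mcg/mL)

0.48 mcg/mL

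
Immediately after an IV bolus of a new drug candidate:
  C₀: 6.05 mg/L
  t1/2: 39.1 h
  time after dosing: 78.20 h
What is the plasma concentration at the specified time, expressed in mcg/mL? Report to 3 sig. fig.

k = ln2 / t½ = 0.693147 / 39.1 = 0.01773 h⁻¹
t / t½ = 78.20 / 39.1 = 2 half-lives
C = C₀ × (1/2)^2 = 6.050 × 0.2500 = 1.513 mg/L
(1.513 mg/L = 1.513 mcg/mL)

1.51 mcg/mL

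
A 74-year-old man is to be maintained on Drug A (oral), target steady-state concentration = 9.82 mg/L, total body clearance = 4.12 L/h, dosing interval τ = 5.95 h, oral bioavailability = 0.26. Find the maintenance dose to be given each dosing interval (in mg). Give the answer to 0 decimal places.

926 mg

At steady state, F × (Dose/τ) = Css × CL.
Dose = Css × CL × τ / F = 9.82 × 4.120 × 5.95 / 0.26 = 925.9 mg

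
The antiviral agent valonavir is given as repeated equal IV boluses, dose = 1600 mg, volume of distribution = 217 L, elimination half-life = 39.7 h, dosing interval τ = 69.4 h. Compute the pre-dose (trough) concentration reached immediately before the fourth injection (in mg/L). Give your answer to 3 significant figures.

C₀ per dose = Dose / Vd = 1600 / 217 = 7.373 mg/L
k = ln2 / t½ = 0.693147 / 39.7 = 0.01746 h⁻¹
Fraction remaining after one interval: r = e^(−kτ) = e^(−0.01746 × 69.4) = 0.2977
Before dose 4, 3 doses have been given (aged 1τ, 2τ, 3τ).
C_trough = C₀ × (r + r² + … + r^3) = C₀ × r(1−r^3)/(1−r)
        = 7.373 × 0.2977 × (1 − 0.02638) / (1 − 0.2977) = 3.043 mg/L

3.04 mg/L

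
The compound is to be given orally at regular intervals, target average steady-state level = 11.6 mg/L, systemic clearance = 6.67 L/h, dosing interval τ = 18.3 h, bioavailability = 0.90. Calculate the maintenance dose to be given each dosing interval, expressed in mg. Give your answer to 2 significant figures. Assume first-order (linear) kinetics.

At steady state, F × (Dose/τ) = Css × CL.
Dose = Css × CL × τ / F = 11.6 × 6.670 × 18.3 / 0.90 = 1573 mg

1600 mg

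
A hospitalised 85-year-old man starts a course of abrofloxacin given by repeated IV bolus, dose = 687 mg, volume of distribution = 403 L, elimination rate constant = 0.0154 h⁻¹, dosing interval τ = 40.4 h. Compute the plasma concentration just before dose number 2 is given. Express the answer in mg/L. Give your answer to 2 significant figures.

C₀ per dose = Dose / Vd = 687 / 403 = 1.705 mg/L
Fraction remaining after one interval: r = e^(−kτ) = e^(−0.01540 × 40.4) = 0.5368
Before dose 2, 1 dose has been given (aged 1τ).
C_trough = C₀ × r = 1.705 × 0.5368 = 0.9152 mg/L

0.92 mg/L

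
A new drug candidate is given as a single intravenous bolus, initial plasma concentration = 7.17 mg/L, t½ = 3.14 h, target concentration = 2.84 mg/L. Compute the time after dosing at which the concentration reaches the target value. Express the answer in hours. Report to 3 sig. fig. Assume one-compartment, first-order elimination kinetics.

k = ln2 / t½ = 0.693147 / 3.14 = 0.2207 h⁻¹
t = ln(C₀ / C) / k = ln(7.170 / 2.84) / 0.2207
  = ln(2.525) / 0.2207 = 0.9262 / 0.2207 = 4.197 h

4.20 h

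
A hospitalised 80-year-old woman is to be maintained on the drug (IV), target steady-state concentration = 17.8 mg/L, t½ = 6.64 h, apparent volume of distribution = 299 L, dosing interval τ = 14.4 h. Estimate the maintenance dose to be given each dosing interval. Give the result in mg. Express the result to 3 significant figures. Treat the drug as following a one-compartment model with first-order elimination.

k = ln2 / t½ = 0.693147 / 6.64 = 0.1044 h⁻¹
CL = k × Vd = 0.1044 × 299 = 31.22 L/h
At steady state, Dose/τ = Css × CL.
Dose = Css × CL × τ = 17.8 × 31.22 × 14.4 = 8002 mg

8000 mg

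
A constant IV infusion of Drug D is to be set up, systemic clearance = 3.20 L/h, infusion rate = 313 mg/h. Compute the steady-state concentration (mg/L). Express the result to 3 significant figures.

At steady state Css = R₀ / CL = 313 / 3.200 = 97.81 mg/L

97.8 mg/L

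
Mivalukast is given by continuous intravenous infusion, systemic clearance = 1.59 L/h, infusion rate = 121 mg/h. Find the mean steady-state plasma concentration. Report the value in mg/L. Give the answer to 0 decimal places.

At steady state Css = R₀ / CL = 121 / 1.590 = 76.10 mg/L

76 mg/L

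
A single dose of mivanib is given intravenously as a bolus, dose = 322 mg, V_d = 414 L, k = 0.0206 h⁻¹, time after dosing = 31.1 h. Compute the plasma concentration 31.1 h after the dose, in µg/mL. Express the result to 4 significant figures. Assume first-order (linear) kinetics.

C₀ = Dose / Vd = 322.0 / 414 = 0.7778 mg/L
C = C₀ · e^(−k·t) = 0.7778 × e^(−0.02060 × 31.1)
  = 0.7778 × 0.5269 = 0.4098 mg/L
(0.4098 mg/L = 0.4098 µg/mL)

0.4098 µg/mL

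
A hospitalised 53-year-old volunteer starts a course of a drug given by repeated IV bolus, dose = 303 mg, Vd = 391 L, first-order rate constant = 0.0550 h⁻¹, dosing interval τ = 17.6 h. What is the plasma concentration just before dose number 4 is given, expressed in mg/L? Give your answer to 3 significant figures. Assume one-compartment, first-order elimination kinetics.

0.449 mg/L

C₀ per dose = Dose / Vd = 303 / 391 = 0.7749 mg/L
Fraction remaining after one interval: r = e^(−kτ) = e^(−0.05500 × 17.6) = 0.3798
Before dose 4, 3 doses have been given (aged 1τ, 2τ, 3τ).
C_trough = C₀ × (r + r² + … + r^3) = C₀ × r(1−r^3)/(1−r)
        = 0.7749 × 0.3798 × (1 − 0.05479) / (1 − 0.3798) = 0.4485 mg/L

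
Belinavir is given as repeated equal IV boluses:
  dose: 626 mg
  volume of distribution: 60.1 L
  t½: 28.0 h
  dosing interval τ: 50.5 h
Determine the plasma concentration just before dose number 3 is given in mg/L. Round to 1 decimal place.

C₀ per dose = Dose / Vd = 626 / 60.1 = 10.42 mg/L
k = ln2 / t½ = 0.693147 / 28.0 = 0.02476 h⁻¹
Fraction remaining after one interval: r = e^(−kτ) = e^(−0.02476 × 50.5) = 0.2864
Before dose 3, 2 doses have been given (aged 1τ, 2τ).
C_trough = C₀ × (r + r²) = 10.42 × (0.2864 + 0.08202) = 3.839 mg/L

3.8 mg/L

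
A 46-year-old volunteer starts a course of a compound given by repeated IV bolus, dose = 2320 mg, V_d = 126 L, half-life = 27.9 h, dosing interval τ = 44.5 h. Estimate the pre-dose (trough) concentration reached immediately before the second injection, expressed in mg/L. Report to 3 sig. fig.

6.10 mg/L

C₀ per dose = Dose / Vd = 2320 / 126 = 18.41 mg/L
k = ln2 / t½ = 0.693147 / 27.9 = 0.02484 h⁻¹
Fraction remaining after one interval: r = e^(−kτ) = e^(−0.02484 × 44.5) = 0.3311
Before dose 2, 1 dose has been given (aged 1τ).
C_trough = C₀ × r = 18.41 × 0.3311 = 6.096 mg/L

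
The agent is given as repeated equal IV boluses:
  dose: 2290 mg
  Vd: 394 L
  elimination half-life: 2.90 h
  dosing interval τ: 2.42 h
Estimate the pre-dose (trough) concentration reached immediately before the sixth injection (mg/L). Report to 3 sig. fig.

7.01 mg/L

C₀ per dose = Dose / Vd = 2290 / 394 = 5.812 mg/L
k = ln2 / t½ = 0.693147 / 2.90 = 0.2390 h⁻¹
Fraction remaining after one interval: r = e^(−kτ) = e^(−0.2390 × 2.42) = 0.5608
Before dose 6, 5 doses have been given (aged 1τ, 2τ, 3τ, 4τ, 5τ).
C_trough = C₀ × (r + r² + … + r^5) = C₀ × r(1−r^5)/(1−r)
        = 5.812 × 0.5608 × (1 − 0.05547) / (1 − 0.5608) = 7.009 mg/L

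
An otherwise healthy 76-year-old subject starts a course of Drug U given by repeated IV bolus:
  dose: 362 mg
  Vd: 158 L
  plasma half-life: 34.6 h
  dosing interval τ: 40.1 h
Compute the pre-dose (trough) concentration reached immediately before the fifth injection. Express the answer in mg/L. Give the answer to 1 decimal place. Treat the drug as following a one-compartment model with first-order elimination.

C₀ per dose = Dose / Vd = 362 / 158 = 2.291 mg/L
k = ln2 / t½ = 0.693147 / 34.6 = 0.02003 h⁻¹
Fraction remaining after one interval: r = e^(−kτ) = e^(−0.02003 × 40.1) = 0.4479
Before dose 5, 4 doses have been given (aged 1τ, 2τ, 3τ, 4τ).
C_trough = C₀ × (r + r² + … + r^4) = C₀ × r(1−r^4)/(1−r)
        = 2.291 × 0.4479 × (1 − 0.04025) / (1 − 0.4479) = 1.784 mg/L

1.8 mg/L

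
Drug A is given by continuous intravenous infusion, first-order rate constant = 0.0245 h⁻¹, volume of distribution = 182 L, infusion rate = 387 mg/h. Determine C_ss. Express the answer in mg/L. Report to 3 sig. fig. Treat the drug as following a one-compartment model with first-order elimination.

86.8 mg/L

CL = k × Vd = 0.02450 × 182 = 4.459 L/h
At steady state Css = R₀ / CL = 387 / 4.459 = 86.79 mg/L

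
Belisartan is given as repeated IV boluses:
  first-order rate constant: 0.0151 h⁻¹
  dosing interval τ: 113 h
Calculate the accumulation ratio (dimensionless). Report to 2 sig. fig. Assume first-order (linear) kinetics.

1.2

e^(−kτ) = e^(−0.01510 × 113) = 0.1815
Accumulation ratio R = 1 / (1 − e^(−kτ)) = 1 / (1 − 0.1815) = 1.222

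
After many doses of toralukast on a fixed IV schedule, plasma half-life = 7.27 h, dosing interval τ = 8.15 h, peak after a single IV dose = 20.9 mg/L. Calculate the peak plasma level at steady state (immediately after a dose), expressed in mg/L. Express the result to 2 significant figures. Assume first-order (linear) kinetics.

39 mg/L

k = ln2 / t½ = 0.693147 / 7.27 = 0.09534 h⁻¹
e^(−kτ) = e^(−0.09534 × 8.15) = 0.4598
Accumulation ratio R = 1 / (1 − e^(−kτ)) = 1 / (1 − 0.4598) = 1.851
Steady-state peak = C₀ × R = 20.9 × 1.851 = 38.69 mg/L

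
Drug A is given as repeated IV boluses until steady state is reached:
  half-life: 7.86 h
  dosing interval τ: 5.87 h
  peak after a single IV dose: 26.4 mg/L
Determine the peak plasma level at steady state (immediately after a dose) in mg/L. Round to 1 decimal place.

65.3 mg/L

k = ln2 / t½ = 0.693147 / 7.86 = 0.08819 h⁻¹
e^(−kτ) = e^(−0.08819 × 5.87) = 0.5959
Accumulation ratio R = 1 / (1 − e^(−kτ)) = 1 / (1 − 0.5959) = 2.475
Steady-state peak = C₀ × R = 26.4 × 2.475 = 65.34 mg/L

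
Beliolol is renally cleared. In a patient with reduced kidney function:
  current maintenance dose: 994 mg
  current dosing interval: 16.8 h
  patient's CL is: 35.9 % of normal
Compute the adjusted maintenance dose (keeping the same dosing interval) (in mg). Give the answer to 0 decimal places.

To keep the same average steady-state level, dosing rate must scale with clearance.
CL ratio = 35.9 / 100 = 0.3590
New dose (same interval) = 994 × 0.3590 = 356.8 mg

357 mg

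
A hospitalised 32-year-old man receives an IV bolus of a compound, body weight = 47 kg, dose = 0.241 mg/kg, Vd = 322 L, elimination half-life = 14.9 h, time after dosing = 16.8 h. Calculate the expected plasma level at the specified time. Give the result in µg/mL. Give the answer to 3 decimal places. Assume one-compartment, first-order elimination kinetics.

Total dose = 0.241 × 47 = 11.33 mg
C₀ = Dose / Vd = 11.33 / 322 = 0.03519 mg/L
k = ln2 / t½ = 0.693147 / 14.9 = 0.04652 h⁻¹
C = C₀ · e^(−k·t) = 0.03519 × e^(−0.04652 × 16.8)
  = 0.03519 × 0.4577 = 0.01611 mg/L
(0.01611 mg/L = 0.01611 µg/mL)

0.016 µg/mL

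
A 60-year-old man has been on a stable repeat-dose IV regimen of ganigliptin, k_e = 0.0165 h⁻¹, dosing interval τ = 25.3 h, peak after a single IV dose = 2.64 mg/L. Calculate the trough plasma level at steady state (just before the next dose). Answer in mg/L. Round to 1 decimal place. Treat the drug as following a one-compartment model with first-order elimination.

5.1 mg/L

e^(−kτ) = e^(−0.01650 × 25.3) = 0.6587
Accumulation ratio R = 1 / (1 − e^(−kτ)) = 1 / (1 − 0.6587) = 2.930
Steady-state trough = C₀ × R × e^(−kτ) = 2.64 × 2.930 × 0.6587 = 5.095 mg/L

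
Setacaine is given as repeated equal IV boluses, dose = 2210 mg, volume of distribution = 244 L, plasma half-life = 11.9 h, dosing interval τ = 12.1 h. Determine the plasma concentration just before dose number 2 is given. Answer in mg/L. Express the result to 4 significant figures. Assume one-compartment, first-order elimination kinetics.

4.476 mg/L

C₀ per dose = Dose / Vd = 2210 / 244 = 9.057 mg/L
k = ln2 / t½ = 0.693147 / 11.9 = 0.05825 h⁻¹
Fraction remaining after one interval: r = e^(−kτ) = e^(−0.05825 × 12.1) = 0.4942
Before dose 2, 1 dose has been given (aged 1τ).
C_trough = C₀ × r = 9.057 × 0.4942 = 4.476 mg/L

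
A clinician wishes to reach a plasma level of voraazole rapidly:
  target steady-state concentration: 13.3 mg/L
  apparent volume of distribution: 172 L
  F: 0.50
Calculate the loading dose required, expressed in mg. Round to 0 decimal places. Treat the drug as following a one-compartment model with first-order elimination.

LD = Css × Vd / F = 13.3 × 172 / 0.50 = 4575 mg

4575 mg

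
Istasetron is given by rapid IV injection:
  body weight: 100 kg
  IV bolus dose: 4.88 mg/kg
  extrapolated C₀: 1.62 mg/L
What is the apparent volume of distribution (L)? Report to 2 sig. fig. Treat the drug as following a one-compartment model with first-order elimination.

300 L

Dose = 4.88 × 100 = 488.0 mg
Vd = Dose / C₀ = 488.0 / 1.62 = 301.2 L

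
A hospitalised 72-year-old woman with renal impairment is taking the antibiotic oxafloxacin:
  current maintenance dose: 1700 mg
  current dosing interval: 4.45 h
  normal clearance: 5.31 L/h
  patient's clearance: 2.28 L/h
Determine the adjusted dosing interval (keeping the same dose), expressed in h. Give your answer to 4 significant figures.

10.36 h

To keep the same average steady-state level, dosing rate must scale with clearance.
CL ratio = 2.28 / 5.31 = 0.4294
New interval (same dose) = 4.45 / 0.4294 = 10.36 h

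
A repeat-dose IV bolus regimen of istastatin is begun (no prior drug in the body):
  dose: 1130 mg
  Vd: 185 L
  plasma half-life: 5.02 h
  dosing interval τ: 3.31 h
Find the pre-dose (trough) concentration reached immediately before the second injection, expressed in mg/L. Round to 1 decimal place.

C₀ per dose = Dose / Vd = 1130 / 185 = 6.108 mg/L
k = ln2 / t½ = 0.693147 / 5.02 = 0.1381 h⁻¹
Fraction remaining after one interval: r = e^(−kτ) = e^(−0.1381 × 3.31) = 0.6331
Before dose 2, 1 dose has been given (aged 1τ).
C_trough = C₀ × r = 6.108 × 0.6331 = 3.867 mg/L

3.9 mg/L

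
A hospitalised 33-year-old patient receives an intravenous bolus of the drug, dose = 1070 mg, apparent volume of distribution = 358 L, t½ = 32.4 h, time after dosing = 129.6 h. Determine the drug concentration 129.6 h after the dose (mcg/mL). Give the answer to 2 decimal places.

0.19 mcg/mL

C₀ = Dose / Vd = 1070 / 358 = 2.989 mg/L
k = ln2 / t½ = 0.693147 / 32.4 = 0.02139 h⁻¹
t / t½ = 129.6 / 32.4 = 4 half-lives
C = C₀ × (1/2)^4 = 2.989 × 0.06250 = 0.1868 mg/L
(0.1868 mg/L = 0.1868 mcg/mL)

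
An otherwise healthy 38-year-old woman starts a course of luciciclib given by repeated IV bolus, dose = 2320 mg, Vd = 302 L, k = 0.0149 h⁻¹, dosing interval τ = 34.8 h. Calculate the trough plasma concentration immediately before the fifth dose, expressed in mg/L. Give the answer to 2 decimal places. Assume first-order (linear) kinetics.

9.88 mg/L

C₀ per dose = Dose / Vd = 2320 / 302 = 7.682 mg/L
Fraction remaining after one interval: r = e^(−kτ) = e^(−0.01490 × 34.8) = 0.5954
Before dose 5, 4 doses have been given (aged 1τ, 2τ, 3τ, 4τ).
C_trough = C₀ × (r + r² + … + r^4) = C₀ × r(1−r^4)/(1−r)
        = 7.682 × 0.5954 × (1 − 0.1257) / (1 − 0.5954) = 9.884 mg/L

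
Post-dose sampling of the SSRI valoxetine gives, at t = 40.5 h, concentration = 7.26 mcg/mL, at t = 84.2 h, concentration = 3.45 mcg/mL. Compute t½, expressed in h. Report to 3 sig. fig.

k = ln(C₁/C₂) / (t₂ − t₁) = ln(7.26/3.45) / (84.2 − 40.5)
  = 0.7440 / 43.70 = 0.01703 h⁻¹
t½ = ln2 / k = 0.693147 / 0.01703 = 40.70 h

40.7 h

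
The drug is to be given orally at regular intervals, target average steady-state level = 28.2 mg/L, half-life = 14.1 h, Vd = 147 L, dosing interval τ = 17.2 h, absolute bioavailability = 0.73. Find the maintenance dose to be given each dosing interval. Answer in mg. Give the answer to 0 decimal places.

4802 mg

k = ln2 / t½ = 0.693147 / 14.1 = 0.04916 h⁻¹
CL = k × Vd = 0.04916 × 147 = 7.227 L/h
At steady state, F × (Dose/τ) = Css × CL.
Dose = Css × CL × τ / F = 28.2 × 7.227 × 17.2 / 0.73 = 4802 mg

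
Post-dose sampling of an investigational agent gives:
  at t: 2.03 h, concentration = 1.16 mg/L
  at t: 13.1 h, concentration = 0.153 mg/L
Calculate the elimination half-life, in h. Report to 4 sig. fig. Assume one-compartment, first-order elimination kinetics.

3.788 h

k = ln(C₁/C₂) / (t₂ − t₁) = ln(1.16/0.153) / (13.1 − 2.03)
  = 2.026 / 11.07 = 0.1830 h⁻¹
t½ = ln2 / k = 0.693147 / 0.1830 = 3.788 h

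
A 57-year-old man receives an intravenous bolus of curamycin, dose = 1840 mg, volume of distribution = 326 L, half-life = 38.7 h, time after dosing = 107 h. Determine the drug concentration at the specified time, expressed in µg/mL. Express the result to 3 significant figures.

C₀ = Dose / Vd = 1840 / 326 = 5.644 mg/L
k = ln2 / t½ = 0.693147 / 38.7 = 0.01791 h⁻¹
C = C₀ · e^(−k·t) = 5.644 × e^(−0.01791 × 107)
  = 5.644 × 0.1471 = 0.8302 mg/L
(0.8302 mg/L = 0.8302 µg/mL)

0.830 µg/mL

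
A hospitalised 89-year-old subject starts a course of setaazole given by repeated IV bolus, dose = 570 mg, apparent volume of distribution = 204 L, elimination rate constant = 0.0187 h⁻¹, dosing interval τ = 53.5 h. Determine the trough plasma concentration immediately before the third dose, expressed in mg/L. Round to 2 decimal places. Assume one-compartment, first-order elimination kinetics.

C₀ per dose = Dose / Vd = 570 / 204 = 2.794 mg/L
Fraction remaining after one interval: r = e^(−kτ) = e^(−0.01870 × 53.5) = 0.3677
Before dose 3, 2 doses have been given (aged 1τ, 2τ).
C_trough = C₀ × (r + r²) = 2.794 × (0.3677 + 0.1352) = 1.405 mg/L

1.41 mg/L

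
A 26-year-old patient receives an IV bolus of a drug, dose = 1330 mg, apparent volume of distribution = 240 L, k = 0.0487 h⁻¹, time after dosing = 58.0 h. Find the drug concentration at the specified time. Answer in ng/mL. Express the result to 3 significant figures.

C₀ = Dose / Vd = 1330 / 240 = 5.542 mg/L
C = C₀ · e^(−k·t) = 5.542 × e^(−0.04870 × 58.0)
  = 5.542 × 0.05933 = 0.3288 mg/L
Convert: 0.3288 mg/L × 1000 = 328.8 ng/mL

329 ng/mL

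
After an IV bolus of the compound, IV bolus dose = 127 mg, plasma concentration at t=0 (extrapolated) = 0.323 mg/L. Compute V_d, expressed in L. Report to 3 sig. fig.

Vd = Dose / C₀ = 127.0 / 0.323 = 393.2 L

393 L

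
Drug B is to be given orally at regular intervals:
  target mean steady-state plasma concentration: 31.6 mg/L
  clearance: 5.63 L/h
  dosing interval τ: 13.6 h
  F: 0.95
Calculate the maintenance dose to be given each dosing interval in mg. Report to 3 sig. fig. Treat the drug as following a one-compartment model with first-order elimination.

2550 mg

At steady state, F × (Dose/τ) = Css × CL.
Dose = Css × CL × τ / F = 31.6 × 5.630 × 13.6 / 0.95 = 2547 mg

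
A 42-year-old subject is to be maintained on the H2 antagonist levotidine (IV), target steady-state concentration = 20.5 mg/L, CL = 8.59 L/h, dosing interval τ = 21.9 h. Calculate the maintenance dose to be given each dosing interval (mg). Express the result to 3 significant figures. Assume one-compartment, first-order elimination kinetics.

At steady state, Dose/τ = Css × CL.
Dose = Css × CL × τ = 20.5 × 8.590 × 21.9 = 3856 mg

3860 mg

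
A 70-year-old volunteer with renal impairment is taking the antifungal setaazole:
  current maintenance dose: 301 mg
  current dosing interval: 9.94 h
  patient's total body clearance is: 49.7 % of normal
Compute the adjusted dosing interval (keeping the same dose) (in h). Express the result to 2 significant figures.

20 h

To keep the same average steady-state level, dosing rate must scale with clearance.
CL ratio = 49.7 / 100 = 0.4970
New interval (same dose) = 9.94 / 0.4970 = 20.00 h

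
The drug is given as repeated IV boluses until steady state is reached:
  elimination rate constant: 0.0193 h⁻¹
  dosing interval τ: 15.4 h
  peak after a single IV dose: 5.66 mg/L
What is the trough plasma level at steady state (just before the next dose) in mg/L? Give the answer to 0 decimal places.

16 mg/L

e^(−kτ) = e^(−0.01930 × 15.4) = 0.7429
Accumulation ratio R = 1 / (1 − e^(−kτ)) = 1 / (1 − 0.7429) = 3.890
Steady-state trough = C₀ × R × e^(−kτ) = 5.66 × 3.890 × 0.7429 = 16.36 mg/L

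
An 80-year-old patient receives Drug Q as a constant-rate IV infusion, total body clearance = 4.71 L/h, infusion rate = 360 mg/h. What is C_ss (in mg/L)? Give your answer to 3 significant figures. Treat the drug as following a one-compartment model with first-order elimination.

At steady state Css = R₀ / CL = 360 / 4.710 = 76.43 mg/L

76.4 mg/L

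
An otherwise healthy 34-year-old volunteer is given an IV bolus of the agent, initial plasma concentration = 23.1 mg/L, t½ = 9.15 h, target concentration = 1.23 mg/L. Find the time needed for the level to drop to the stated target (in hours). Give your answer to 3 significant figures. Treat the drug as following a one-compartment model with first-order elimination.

38.7 h

k = ln2 / t½ = 0.693147 / 9.15 = 0.07575 h⁻¹
t = ln(C₀ / C) / k = ln(23.10 / 1.23) / 0.07575
  = ln(18.78) / 0.07575 = 2.933 / 0.07575 = 38.72 h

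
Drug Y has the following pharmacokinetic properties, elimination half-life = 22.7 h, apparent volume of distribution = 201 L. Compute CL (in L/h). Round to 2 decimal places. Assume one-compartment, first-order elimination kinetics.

6.14 L/h

k = ln2 / t½ = 0.693147 / 22.7 = 0.03054 h⁻¹
CL = k × Vd = 0.03054 × 201 = 6.139 L/h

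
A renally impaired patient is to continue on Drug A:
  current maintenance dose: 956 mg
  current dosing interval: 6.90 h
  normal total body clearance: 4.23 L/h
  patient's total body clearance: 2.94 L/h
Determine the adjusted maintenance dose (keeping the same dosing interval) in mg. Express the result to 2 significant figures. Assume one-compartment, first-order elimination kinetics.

660 mg

To keep the same average steady-state level, dosing rate must scale with clearance.
CL ratio = 2.94 / 4.23 = 0.6950
New dose (same interval) = 956 × 0.6950 = 664.4 mg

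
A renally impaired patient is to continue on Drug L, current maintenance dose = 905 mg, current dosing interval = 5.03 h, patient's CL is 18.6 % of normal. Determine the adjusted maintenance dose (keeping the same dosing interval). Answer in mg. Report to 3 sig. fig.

To keep the same average steady-state level, dosing rate must scale with clearance.
CL ratio = 18.6 / 100 = 0.1860
New dose (same interval) = 905 × 0.1860 = 168.3 mg

168 mg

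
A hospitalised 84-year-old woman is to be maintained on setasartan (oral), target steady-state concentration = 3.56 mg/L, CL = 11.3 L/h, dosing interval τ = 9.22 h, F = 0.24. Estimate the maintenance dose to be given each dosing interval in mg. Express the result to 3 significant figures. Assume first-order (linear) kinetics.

1550 mg

At steady state, F × (Dose/τ) = Css × CL.
Dose = Css × CL × τ / F = 3.56 × 11.30 × 9.22 / 0.24 = 1545 mg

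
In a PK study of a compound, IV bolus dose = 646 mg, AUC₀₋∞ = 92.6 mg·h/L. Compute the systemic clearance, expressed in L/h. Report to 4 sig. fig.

6.976 L/h

CL = Dose / AUC = 646 / 92.6 = 6.976 L/h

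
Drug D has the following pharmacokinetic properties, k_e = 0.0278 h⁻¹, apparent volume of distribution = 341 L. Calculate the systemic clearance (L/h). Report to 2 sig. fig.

CL = k × Vd = 0.0278 × 341 = 9.480 L/h

9.5 L/h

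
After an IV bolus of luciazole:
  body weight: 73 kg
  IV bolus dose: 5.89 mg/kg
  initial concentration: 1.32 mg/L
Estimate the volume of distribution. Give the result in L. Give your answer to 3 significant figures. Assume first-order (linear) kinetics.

Dose = 5.89 × 73 = 430.0 mg
Vd = Dose / C₀ = 430.0 / 1.32 = 325.8 L

326 L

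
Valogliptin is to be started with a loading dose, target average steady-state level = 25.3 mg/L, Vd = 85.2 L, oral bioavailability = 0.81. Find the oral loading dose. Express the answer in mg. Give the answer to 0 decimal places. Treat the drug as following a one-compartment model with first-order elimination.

LD = Css × Vd / F = 25.3 × 85.2 / 0.81 = 2661 mg

2661 mg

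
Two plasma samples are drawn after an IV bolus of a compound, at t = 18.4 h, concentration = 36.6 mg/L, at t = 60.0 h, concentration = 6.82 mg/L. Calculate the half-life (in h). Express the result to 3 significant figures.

k = ln(C₁/C₂) / (t₂ − t₁) = ln(36.6/6.82) / (60.0 − 18.4)
  = 1.680 / 41.60 = 0.04038 h⁻¹
t½ = ln2 / k = 0.693147 / 0.04038 = 17.17 h

17.2 h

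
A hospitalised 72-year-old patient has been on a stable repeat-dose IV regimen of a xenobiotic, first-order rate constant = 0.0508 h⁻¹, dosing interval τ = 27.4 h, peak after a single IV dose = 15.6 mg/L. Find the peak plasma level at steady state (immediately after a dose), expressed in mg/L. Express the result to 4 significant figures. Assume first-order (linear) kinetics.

20.76 mg/L

e^(−kτ) = e^(−0.05080 × 27.4) = 0.2486
Accumulation ratio R = 1 / (1 − e^(−kτ)) = 1 / (1 − 0.2486) = 1.331
Steady-state peak = C₀ × R = 15.6 × 1.331 = 20.76 mg/L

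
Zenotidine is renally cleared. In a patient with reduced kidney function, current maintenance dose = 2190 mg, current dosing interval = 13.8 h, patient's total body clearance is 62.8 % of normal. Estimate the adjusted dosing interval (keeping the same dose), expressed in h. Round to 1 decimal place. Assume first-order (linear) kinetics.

To keep the same average steady-state level, dosing rate must scale with clearance.
CL ratio = 62.8 / 100 = 0.6280
New interval (same dose) = 13.8 / 0.6280 = 21.97 h

22.0 h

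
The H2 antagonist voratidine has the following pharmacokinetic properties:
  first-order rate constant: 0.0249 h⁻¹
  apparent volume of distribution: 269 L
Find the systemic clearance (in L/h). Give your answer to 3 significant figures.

6.70 L/h

CL = k × Vd = 0.0249 × 269 = 6.698 L/h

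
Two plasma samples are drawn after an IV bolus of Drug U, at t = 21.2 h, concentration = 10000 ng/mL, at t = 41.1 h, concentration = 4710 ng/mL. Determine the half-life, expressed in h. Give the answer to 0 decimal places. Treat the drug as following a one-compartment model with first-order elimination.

18 h

k = ln(C₁/C₂) / (t₂ − t₁) = ln(10000/4710) / (41.1 − 21.2)
  = 0.7529 / 19.90 = 0.03783 h⁻¹
t½ = ln2 / k = 0.693147 / 0.03783 = 18.32 h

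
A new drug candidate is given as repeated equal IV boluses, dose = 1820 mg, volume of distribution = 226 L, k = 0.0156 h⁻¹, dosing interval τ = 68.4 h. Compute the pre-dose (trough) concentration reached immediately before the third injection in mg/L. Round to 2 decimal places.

C₀ per dose = Dose / Vd = 1820 / 226 = 8.053 mg/L
Fraction remaining after one interval: r = e^(−kτ) = e^(−0.01560 × 68.4) = 0.3440
Before dose 3, 2 doses have been given (aged 1τ, 2τ).
C_trough = C₀ × (r + r²) = 8.053 × (0.3440 + 0.1183) = 3.723 mg/L

3.72 mg/L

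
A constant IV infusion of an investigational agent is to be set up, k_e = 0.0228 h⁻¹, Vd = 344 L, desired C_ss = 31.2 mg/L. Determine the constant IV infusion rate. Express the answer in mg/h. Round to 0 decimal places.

245 mg/h

CL = k × Vd = 0.02280 × 344 = 7.843 L/h
At steady state, infusion rate R₀ = Css × CL = 31.2 × 7.843 = 244.7 mg/h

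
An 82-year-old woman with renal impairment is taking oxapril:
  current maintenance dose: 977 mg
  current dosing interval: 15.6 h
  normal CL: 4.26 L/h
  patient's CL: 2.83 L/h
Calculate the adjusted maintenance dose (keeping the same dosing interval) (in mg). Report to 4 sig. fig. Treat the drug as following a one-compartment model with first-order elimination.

649.0 mg

To keep the same average steady-state level, dosing rate must scale with clearance.
CL ratio = 2.83 / 4.26 = 0.6643
New dose (same interval) = 977 × 0.6643 = 649.0 mg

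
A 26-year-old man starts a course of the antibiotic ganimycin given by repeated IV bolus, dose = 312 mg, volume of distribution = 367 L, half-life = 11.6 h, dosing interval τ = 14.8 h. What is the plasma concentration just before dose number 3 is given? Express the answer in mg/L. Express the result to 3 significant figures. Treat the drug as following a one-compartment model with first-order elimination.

0.496 mg/L

C₀ per dose = Dose / Vd = 312 / 367 = 0.8501 mg/L
k = ln2 / t½ = 0.693147 / 11.6 = 0.05975 h⁻¹
Fraction remaining after one interval: r = e^(−kτ) = e^(−0.05975 × 14.8) = 0.4130
Before dose 3, 2 doses have been given (aged 1τ, 2τ).
C_trough = C₀ × (r + r²) = 0.8501 × (0.4130 + 0.1706) = 0.4961 mg/L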